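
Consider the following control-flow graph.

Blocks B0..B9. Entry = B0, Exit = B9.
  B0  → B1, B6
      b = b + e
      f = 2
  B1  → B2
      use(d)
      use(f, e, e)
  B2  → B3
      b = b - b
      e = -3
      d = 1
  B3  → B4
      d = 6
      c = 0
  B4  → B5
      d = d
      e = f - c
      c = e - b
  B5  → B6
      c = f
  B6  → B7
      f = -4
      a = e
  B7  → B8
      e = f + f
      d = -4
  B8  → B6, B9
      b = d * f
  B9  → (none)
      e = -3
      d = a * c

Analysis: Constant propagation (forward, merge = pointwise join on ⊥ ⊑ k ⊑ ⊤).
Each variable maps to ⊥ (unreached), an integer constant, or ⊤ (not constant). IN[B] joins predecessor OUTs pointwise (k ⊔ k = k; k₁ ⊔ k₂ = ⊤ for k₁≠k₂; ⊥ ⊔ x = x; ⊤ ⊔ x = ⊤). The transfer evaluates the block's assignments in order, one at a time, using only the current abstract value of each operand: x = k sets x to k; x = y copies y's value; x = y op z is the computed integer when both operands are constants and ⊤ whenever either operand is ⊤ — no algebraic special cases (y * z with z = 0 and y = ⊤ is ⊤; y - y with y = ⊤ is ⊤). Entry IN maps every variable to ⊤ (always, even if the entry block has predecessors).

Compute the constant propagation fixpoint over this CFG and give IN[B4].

Per-block solution:
  B0: | IN=(all ⊤) | OUT={f:2; rest ⊤}
  B1: | IN={f:2; rest ⊤} | OUT={f:2; rest ⊤}
  B2: | IN={f:2; rest ⊤} | OUT={d:1, e:-3, f:2; rest ⊤}
  B3: | IN={d:1, e:-3, f:2; rest ⊤} | OUT={c:0, d:6, e:-3, f:2; rest ⊤}
  B4: | IN={c:0, d:6, e:-3, f:2; rest ⊤} | OUT={d:6, e:2, f:2; rest ⊤}
  B5: | IN={d:6, e:2, f:2; rest ⊤} | OUT={c:2, d:6, e:2, f:2; rest ⊤}
  B6: | IN=(all ⊤) | OUT={f:-4; rest ⊤}
  B7: | IN={f:-4; rest ⊤} | OUT={d:-4, e:-8, f:-4; rest ⊤}
  B8: | IN={d:-4, e:-8, f:-4; rest ⊤} | OUT={b:16, d:-4, e:-8, f:-4; rest ⊤}
  B9: | IN={b:16, d:-4, e:-8, f:-4; rest ⊤} | OUT={b:16, e:-3, f:-4; rest ⊤}

Merge at B4: IN[B4] = OUT[B3] = {a: ⊤, b: ⊤, c: 0, d: 6, e: -3, f: 2}

Answer: {a: ⊤, b: ⊤, c: 0, d: 6, e: -3, f: 2}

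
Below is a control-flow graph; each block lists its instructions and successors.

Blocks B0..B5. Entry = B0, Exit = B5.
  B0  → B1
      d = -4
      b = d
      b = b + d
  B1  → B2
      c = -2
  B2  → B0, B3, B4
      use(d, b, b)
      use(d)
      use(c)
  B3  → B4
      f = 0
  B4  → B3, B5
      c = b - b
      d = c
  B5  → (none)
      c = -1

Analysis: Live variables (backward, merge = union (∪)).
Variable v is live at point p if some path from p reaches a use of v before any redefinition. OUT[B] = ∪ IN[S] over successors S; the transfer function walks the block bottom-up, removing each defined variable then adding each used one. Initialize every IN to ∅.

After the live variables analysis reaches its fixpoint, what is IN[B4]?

Answer: {b}

Working:
Converged values:
  B0: | IN={} | OUT={b, d}
  B1: | IN={b, d} | OUT={b, c, d}
  B2: | IN={b, c, d} | OUT={b}
  B3: | IN={b} | OUT={b}
  B4: | IN={b} | OUT={b}
  B5: | IN={} | OUT={}

Merge at B4: OUT[B4] = IN[B3] ⊔ IN[B5] = {b}
Applying B4's transfer function to that OUT value gives IN[B4] (row B4 above).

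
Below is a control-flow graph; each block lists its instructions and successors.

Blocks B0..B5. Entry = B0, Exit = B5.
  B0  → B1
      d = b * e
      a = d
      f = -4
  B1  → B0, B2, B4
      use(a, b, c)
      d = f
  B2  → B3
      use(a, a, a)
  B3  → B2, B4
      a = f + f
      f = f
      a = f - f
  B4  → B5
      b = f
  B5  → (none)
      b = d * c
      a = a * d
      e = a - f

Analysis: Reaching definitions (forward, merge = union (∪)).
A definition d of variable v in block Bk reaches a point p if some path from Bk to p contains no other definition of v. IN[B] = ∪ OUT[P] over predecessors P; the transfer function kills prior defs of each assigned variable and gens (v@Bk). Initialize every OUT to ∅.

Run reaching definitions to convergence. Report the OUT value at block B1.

Answer: {a@B0, d@B1, f@B0}

Trace:
Converged values:
  B0:  IN={a@B0, d@B1, f@B0}  OUT={a@B0, d@B0, f@B0}
  B1:  IN={a@B0, d@B0, f@B0}  OUT={a@B0, d@B1, f@B0}
  B2:  IN={a@B0, a@B3, d@B1, f@B0, f@B3}  OUT={a@B0, a@B3, d@B1, f@B0, f@B3}
  B3:  IN={a@B0, a@B3, d@B1, f@B0, f@B3}  OUT={a@B3, d@B1, f@B3}
  B4:  IN={a@B0, a@B3, d@B1, f@B0, f@B3}  OUT={a@B0, a@B3, b@B4, d@B1, f@B0, f@B3}
  B5:  IN={a@B0, a@B3, b@B4, d@B1, f@B0, f@B3}  OUT={a@B5, b@B5, d@B1, e@B5, f@B0, f@B3}

Merge at B1: IN[B1] = OUT[B0] = {a@B0, d@B0, f@B0}
Applying B1's transfer function to that IN value gives OUT[B1] (row B1 above).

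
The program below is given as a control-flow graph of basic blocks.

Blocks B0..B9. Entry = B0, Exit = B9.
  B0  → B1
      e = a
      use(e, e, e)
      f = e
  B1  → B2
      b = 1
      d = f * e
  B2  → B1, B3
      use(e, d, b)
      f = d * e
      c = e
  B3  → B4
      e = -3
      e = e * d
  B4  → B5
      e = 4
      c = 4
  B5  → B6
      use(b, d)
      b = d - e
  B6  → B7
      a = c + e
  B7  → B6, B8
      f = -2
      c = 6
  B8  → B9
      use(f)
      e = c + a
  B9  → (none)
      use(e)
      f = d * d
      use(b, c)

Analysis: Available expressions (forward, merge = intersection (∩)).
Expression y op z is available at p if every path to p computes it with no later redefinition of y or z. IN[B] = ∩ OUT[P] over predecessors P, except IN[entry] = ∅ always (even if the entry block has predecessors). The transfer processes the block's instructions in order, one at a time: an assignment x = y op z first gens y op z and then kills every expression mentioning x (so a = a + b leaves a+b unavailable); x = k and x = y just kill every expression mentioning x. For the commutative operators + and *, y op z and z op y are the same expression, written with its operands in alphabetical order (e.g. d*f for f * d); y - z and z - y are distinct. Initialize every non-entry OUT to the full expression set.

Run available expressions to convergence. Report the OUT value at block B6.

Fixpoint table:
  B0:   IN={}   OUT={}
  B1:   IN={}   OUT={e*f}
  B2:   IN={e*f}   OUT={d*e}
  B3:   IN={d*e}   OUT={}
  B4:   IN={}   OUT={}
  B5:   IN={}   OUT={d-e}
  B6:   IN={d-e}   OUT={c+e, d-e}
  B7:   IN={c+e, d-e}   OUT={d-e}
  B8:   IN={d-e}   OUT={a+c}
  B9:   IN={a+c}   OUT={a+c, d*d}

Merge at B6: IN[B6] = OUT[B5] ∩ OUT[B7] = {d-e}
Applying B6's transfer function to that IN value gives OUT[B6] (row B6 above).

Answer: {c+e, d-e}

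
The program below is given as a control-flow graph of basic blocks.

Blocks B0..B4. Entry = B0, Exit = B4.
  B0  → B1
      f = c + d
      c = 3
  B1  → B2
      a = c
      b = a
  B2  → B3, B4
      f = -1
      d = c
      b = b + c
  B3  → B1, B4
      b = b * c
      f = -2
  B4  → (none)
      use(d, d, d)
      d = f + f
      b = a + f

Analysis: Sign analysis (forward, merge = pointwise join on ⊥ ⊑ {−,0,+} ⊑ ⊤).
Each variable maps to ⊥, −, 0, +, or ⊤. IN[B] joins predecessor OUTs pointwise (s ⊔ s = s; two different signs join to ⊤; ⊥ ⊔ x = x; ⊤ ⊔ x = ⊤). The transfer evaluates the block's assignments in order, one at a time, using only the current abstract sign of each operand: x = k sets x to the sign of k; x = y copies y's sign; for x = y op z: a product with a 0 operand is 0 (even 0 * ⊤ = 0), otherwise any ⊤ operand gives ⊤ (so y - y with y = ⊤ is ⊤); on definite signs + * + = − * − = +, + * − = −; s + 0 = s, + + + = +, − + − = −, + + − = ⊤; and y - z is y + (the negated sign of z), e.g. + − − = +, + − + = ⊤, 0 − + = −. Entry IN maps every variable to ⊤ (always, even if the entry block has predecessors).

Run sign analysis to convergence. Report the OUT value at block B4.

Fixpoint table:
  B0:  IN=(all ⊤)  OUT={c:+; rest ⊤}
  B1:  IN={c:+; rest ⊤}  OUT={a:+, b:+, c:+; rest ⊤}
  B2:  IN={a:+, b:+, c:+; rest ⊤}  OUT={a:+, b:+, c:+, d:+, f:-; rest ⊤}
  B3:  IN={a:+, b:+, c:+, d:+, f:-; rest ⊤}  OUT={a:+, b:+, c:+, d:+, f:-; rest ⊤}
  B4:  IN={a:+, b:+, c:+, d:+, f:-; rest ⊤}  OUT={a:+, c:+, d:-, f:-; rest ⊤}

Merge at B4: IN[B4] = OUT[B2] ⊔ OUT[B3] = {a: +, b: +, c: +, d: +, e: ⊤, f: -}
Applying B4's transfer function to that IN value gives OUT[B4] (row B4 above).

Answer: {a: +, b: ⊤, c: +, d: -, e: ⊤, f: -}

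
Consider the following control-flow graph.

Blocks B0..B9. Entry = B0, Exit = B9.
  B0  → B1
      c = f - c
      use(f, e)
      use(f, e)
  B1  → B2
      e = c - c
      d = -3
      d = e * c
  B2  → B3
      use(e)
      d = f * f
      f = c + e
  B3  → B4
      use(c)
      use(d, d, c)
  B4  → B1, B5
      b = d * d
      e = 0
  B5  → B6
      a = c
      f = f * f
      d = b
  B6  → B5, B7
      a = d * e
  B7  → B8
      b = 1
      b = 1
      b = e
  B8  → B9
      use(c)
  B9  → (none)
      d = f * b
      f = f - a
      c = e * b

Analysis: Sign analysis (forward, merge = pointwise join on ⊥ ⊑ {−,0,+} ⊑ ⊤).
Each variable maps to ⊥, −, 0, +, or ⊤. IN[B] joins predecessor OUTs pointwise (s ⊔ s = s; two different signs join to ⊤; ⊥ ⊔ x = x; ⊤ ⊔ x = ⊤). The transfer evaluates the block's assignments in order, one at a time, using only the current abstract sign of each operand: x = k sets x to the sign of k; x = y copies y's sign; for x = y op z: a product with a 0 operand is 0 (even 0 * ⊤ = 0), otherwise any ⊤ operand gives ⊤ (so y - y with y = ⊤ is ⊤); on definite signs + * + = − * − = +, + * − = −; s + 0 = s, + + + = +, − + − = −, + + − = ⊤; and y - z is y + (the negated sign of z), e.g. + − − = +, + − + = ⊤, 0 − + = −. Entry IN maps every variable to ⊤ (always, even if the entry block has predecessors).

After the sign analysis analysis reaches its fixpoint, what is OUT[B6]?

Answer: {a: 0, b: ⊤, c: ⊤, d: ⊤, e: 0, f: ⊤}

Derivation:
Per-block solution:
  B0: | IN=(all ⊤) | OUT=(all ⊤)
  B1: | IN=(all ⊤) | OUT=(all ⊤)
  B2: | IN=(all ⊤) | OUT=(all ⊤)
  B3: | IN=(all ⊤) | OUT=(all ⊤)
  B4: | IN=(all ⊤) | OUT={e:0; rest ⊤}
  B5: | IN={e:0; rest ⊤} | OUT={e:0; rest ⊤}
  B6: | IN={e:0; rest ⊤} | OUT={a:0, e:0; rest ⊤}
  B7: | IN={a:0, e:0; rest ⊤} | OUT={a:0, b:0, e:0; rest ⊤}
  B8: | IN={a:0, b:0, e:0; rest ⊤} | OUT={a:0, b:0, e:0; rest ⊤}
  B9: | IN={a:0, b:0, e:0; rest ⊤} | OUT={a:0, b:0, c:0, d:0, e:0; rest ⊤}

Merge at B6: IN[B6] = OUT[B5] = {a: ⊤, b: ⊤, c: ⊤, d: ⊤, e: 0, f: ⊤}
Applying B6's transfer function to that IN value gives OUT[B6] (row B6 above).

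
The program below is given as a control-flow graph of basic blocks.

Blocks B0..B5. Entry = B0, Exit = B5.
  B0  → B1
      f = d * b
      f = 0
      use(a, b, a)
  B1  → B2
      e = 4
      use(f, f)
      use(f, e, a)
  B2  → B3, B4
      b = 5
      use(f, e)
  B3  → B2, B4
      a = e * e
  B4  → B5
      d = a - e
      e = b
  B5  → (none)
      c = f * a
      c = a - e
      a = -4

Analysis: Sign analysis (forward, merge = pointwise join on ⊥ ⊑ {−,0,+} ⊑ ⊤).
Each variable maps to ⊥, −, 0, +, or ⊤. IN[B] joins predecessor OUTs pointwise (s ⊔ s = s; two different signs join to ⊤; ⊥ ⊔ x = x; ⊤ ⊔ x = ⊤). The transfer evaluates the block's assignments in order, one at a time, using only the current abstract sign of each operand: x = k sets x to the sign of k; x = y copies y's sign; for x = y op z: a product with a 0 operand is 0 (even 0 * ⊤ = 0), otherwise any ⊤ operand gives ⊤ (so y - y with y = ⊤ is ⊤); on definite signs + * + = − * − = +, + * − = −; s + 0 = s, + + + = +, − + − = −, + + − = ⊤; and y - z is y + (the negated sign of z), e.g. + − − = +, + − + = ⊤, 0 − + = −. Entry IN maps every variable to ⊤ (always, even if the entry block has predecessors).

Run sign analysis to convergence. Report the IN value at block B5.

Answer: {a: ⊤, b: +, c: ⊤, d: ⊤, e: +, f: 0}

Derivation:
Fixpoint table:
  B0:  IN=(all ⊤)  OUT={f:0; rest ⊤}
  B1:  IN={f:0; rest ⊤}  OUT={e:+, f:0; rest ⊤}
  B2:  IN={e:+, f:0; rest ⊤}  OUT={b:+, e:+, f:0; rest ⊤}
  B3:  IN={b:+, e:+, f:0; rest ⊤}  OUT={a:+, b:+, e:+, f:0; rest ⊤}
  B4:  IN={b:+, e:+, f:0; rest ⊤}  OUT={b:+, e:+, f:0; rest ⊤}
  B5:  IN={b:+, e:+, f:0; rest ⊤}  OUT={a:-, b:+, e:+, f:0; rest ⊤}

Merge at B5: IN[B5] = OUT[B4] = {a: ⊤, b: +, c: ⊤, d: ⊤, e: +, f: 0}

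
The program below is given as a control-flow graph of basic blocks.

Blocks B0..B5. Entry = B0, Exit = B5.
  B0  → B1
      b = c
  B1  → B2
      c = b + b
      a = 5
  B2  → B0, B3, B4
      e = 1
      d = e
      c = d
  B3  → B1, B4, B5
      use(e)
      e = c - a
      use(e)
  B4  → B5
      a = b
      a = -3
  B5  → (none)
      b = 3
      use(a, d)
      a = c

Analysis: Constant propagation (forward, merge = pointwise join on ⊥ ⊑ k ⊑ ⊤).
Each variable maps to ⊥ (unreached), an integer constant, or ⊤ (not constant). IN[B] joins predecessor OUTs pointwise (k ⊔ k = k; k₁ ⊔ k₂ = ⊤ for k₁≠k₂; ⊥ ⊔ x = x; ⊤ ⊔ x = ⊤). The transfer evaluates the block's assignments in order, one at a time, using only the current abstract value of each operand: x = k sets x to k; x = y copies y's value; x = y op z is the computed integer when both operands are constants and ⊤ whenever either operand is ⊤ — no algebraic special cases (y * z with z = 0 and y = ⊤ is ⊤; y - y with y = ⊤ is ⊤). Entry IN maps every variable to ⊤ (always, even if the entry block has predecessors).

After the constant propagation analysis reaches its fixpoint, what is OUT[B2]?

Answer: {a: 5, b: ⊤, c: 1, d: 1, e: 1, f: ⊤}

Derivation:
Converged values:
  B0:   IN=(all ⊤)   OUT=(all ⊤)
  B1:   IN=(all ⊤)   OUT={a:5; rest ⊤}
  B2:   IN={a:5; rest ⊤}   OUT={a:5, c:1, d:1, e:1; rest ⊤}
  B3:   IN={a:5, c:1, d:1, e:1; rest ⊤}   OUT={a:5, c:1, d:1, e:-4; rest ⊤}
  B4:   IN={a:5, c:1, d:1; rest ⊤}   OUT={a:-3, c:1, d:1; rest ⊤}
  B5:   IN={c:1, d:1; rest ⊤}   OUT={a:1, b:3, c:1, d:1; rest ⊤}

Merge at B2: IN[B2] = OUT[B1] = {a: 5, b: ⊤, c: ⊤, d: ⊤, e: ⊤, f: ⊤}
Applying B2's transfer function to that IN value gives OUT[B2] (row B2 above).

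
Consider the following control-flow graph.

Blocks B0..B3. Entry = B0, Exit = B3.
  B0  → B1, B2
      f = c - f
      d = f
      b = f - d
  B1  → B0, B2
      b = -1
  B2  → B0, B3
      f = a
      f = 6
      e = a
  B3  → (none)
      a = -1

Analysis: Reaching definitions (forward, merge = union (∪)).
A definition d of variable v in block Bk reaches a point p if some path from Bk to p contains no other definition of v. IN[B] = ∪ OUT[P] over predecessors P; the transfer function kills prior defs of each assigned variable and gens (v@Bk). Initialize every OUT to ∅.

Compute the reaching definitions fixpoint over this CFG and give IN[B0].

Answer: {b@B0, b@B1, d@B0, e@B2, f@B0, f@B2}

Trace:
Fixpoint table:
  B0:  IN={b@B0, b@B1, d@B0, e@B2, f@B0, f@B2}  OUT={b@B0, d@B0, e@B2, f@B0}
  B1:  IN={b@B0, d@B0, e@B2, f@B0}  OUT={b@B1, d@B0, e@B2, f@B0}
  B2:  IN={b@B0, b@B1, d@B0, e@B2, f@B0}  OUT={b@B0, b@B1, d@B0, e@B2, f@B2}
  B3:  IN={b@B0, b@B1, d@B0, e@B2, f@B2}  OUT={a@B3, b@B0, b@B1, d@B0, e@B2, f@B2}

Merge at B0 (entry node, so the boundary value {} is joined with the incoming edge(s)): IN[B0] = {} ⊔ OUT[B1] ⊔ OUT[B2] = {b@B0, b@B1, d@B0, e@B2, f@B0, f@B2}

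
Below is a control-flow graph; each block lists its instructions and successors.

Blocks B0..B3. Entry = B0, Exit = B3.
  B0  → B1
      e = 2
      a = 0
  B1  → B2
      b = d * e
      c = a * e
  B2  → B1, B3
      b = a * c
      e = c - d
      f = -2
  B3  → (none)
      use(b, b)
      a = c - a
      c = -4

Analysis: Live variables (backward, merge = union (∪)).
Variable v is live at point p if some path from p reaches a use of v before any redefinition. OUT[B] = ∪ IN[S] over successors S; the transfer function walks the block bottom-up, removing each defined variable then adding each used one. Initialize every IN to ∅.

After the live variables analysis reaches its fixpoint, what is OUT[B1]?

Per-block solution:
  B0:   IN={d}   OUT={a, d, e}
  B1:   IN={a, d, e}   OUT={a, c, d}
  B2:   IN={a, c, d}   OUT={a, b, c, d, e}
  B3:   IN={a, b, c}   OUT={}

Merge at B1: OUT[B1] = IN[B2] = {a, c, d}

Answer: {a, c, d}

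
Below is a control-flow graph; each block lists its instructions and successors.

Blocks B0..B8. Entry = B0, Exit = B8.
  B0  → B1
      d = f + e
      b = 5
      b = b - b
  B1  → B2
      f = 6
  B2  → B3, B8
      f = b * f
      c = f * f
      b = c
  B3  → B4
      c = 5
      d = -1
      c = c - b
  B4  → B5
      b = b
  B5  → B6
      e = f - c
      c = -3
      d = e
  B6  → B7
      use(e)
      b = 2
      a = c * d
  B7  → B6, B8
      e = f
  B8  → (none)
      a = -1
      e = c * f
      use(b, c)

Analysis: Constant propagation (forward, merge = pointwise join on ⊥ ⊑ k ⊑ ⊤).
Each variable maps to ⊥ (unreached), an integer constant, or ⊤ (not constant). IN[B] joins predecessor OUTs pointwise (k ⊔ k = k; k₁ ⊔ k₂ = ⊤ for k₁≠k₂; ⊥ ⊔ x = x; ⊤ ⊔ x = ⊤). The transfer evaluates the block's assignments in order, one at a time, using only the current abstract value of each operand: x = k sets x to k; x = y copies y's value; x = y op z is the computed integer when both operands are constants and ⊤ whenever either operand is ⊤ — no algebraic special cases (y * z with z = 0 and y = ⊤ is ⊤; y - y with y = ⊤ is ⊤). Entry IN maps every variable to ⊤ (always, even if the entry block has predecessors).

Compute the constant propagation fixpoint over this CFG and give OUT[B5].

Converged values:
  B0:  IN=(all ⊤)  OUT={b:0; rest ⊤}
  B1:  IN={b:0; rest ⊤}  OUT={b:0, f:6; rest ⊤}
  B2:  IN={b:0, f:6; rest ⊤}  OUT={b:0, c:0, f:0; rest ⊤}
  B3:  IN={b:0, c:0, f:0; rest ⊤}  OUT={b:0, c:5, d:-1, f:0; rest ⊤}
  B4:  IN={b:0, c:5, d:-1, f:0; rest ⊤}  OUT={b:0, c:5, d:-1, f:0; rest ⊤}
  B5:  IN={b:0, c:5, d:-1, f:0; rest ⊤}  OUT={b:0, c:-3, d:-5, e:-5, f:0; rest ⊤}
  B6:  IN={c:-3, d:-5, f:0; rest ⊤}  OUT={a:15, b:2, c:-3, d:-5, f:0; rest ⊤}
  B7:  IN={a:15, b:2, c:-3, d:-5, f:0; rest ⊤}  OUT={a:15, b:2, c:-3, d:-5, e:0, f:0; rest ⊤}
  B8:  IN={f:0; rest ⊤}  OUT={a:-1, f:0; rest ⊤}

Merge at B5: IN[B5] = OUT[B4] = {a: ⊤, b: 0, c: 5, d: -1, e: ⊤, f: 0}
Applying B5's transfer function to that IN value gives OUT[B5] (row B5 above).

Answer: {a: ⊤, b: 0, c: -3, d: -5, e: -5, f: 0}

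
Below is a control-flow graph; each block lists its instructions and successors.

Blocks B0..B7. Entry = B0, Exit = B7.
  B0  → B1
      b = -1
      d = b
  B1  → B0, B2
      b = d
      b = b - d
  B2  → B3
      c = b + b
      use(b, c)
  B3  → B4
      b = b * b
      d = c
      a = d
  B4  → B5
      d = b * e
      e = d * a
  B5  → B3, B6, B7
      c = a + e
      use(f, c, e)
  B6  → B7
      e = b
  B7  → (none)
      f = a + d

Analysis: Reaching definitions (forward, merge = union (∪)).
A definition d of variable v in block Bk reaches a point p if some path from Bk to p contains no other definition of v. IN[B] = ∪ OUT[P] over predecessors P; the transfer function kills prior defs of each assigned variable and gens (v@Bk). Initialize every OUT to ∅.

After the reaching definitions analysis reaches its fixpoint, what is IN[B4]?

Converged values:
  B0:  IN={b@B1, d@B0}  OUT={b@B0, d@B0}
  B1:  IN={b@B0, d@B0}  OUT={b@B1, d@B0}
  B2:  IN={b@B1, d@B0}  OUT={b@B1, c@B2, d@B0}
  B3:  IN={a@B3, b@B1, b@B3, c@B2, c@B5, d@B0, d@B4, e@B4}  OUT={a@B3, b@B3, c@B2, c@B5, d@B3, e@B4}
  B4:  IN={a@B3, b@B3, c@B2, c@B5, d@B3, e@B4}  OUT={a@B3, b@B3, c@B2, c@B5, d@B4, e@B4}
  B5:  IN={a@B3, b@B3, c@B2, c@B5, d@B4, e@B4}  OUT={a@B3, b@B3, c@B5, d@B4, e@B4}
  B6:  IN={a@B3, b@B3, c@B5, d@B4, e@B4}  OUT={a@B3, b@B3, c@B5, d@B4, e@B6}
  B7:  IN={a@B3, b@B3, c@B5, d@B4, e@B4, e@B6}  OUT={a@B3, b@B3, c@B5, d@B4, e@B4, e@B6, f@B7}

Merge at B4: IN[B4] = OUT[B3] = {a@B3, b@B3, c@B2, c@B5, d@B3, e@B4}

Answer: {a@B3, b@B3, c@B2, c@B5, d@B3, e@B4}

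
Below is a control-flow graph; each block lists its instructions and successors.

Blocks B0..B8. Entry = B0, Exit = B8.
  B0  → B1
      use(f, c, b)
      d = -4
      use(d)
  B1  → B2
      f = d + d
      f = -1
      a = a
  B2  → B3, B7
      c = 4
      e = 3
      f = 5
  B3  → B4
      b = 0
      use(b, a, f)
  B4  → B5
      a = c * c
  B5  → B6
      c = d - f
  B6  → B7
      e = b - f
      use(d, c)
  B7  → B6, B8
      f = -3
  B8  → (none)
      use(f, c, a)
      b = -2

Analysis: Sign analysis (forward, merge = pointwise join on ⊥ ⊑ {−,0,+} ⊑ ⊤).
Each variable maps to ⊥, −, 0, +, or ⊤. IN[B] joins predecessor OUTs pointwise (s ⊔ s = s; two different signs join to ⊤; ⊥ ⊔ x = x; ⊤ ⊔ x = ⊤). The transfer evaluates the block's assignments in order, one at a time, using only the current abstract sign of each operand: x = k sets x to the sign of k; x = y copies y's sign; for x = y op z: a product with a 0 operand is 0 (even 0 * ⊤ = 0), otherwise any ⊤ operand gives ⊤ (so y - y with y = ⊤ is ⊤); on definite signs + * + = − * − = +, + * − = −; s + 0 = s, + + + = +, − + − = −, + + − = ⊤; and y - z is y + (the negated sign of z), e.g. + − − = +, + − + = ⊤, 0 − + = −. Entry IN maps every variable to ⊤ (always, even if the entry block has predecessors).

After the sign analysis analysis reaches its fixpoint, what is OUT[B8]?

Converged values:
  B0: | IN=(all ⊤) | OUT={d:-; rest ⊤}
  B1: | IN={d:-; rest ⊤} | OUT={d:-, f:-; rest ⊤}
  B2: | IN={d:-, f:-; rest ⊤} | OUT={c:+, d:-, e:+, f:+; rest ⊤}
  B3: | IN={c:+, d:-, e:+, f:+; rest ⊤} | OUT={b:0, c:+, d:-, e:+, f:+; rest ⊤}
  B4: | IN={b:0, c:+, d:-, e:+, f:+; rest ⊤} | OUT={a:+, b:0, c:+, d:-, e:+, f:+; rest ⊤}
  B5: | IN={a:+, b:0, c:+, d:-, e:+, f:+; rest ⊤} | OUT={a:+, b:0, c:-, d:-, e:+, f:+; rest ⊤}
  B6: | IN={d:-; rest ⊤} | OUT={d:-; rest ⊤}
  B7: | IN={d:-; rest ⊤} | OUT={d:-, f:-; rest ⊤}
  B8: | IN={d:-, f:-; rest ⊤} | OUT={b:-, d:-, f:-; rest ⊤}

Merge at B8: IN[B8] = OUT[B7] = {a: ⊤, b: ⊤, c: ⊤, d: -, e: ⊤, f: -}
Applying B8's transfer function to that IN value gives OUT[B8] (row B8 above).

Answer: {a: ⊤, b: -, c: ⊤, d: -, e: ⊤, f: -}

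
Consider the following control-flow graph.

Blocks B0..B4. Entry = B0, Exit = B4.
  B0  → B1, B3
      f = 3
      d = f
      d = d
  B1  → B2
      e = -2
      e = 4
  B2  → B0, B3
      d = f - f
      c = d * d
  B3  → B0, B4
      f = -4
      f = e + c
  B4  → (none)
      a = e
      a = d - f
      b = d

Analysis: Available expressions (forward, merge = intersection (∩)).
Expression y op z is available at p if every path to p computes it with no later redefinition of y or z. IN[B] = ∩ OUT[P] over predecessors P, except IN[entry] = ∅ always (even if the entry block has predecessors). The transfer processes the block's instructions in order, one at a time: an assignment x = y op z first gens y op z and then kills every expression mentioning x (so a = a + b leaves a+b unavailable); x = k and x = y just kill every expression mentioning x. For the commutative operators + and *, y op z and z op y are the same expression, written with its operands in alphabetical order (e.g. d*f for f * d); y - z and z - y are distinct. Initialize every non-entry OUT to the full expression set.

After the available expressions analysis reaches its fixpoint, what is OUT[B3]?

Fixpoint table:
  B0: | IN={} | OUT={}
  B1: | IN={} | OUT={}
  B2: | IN={} | OUT={d*d, f-f}
  B3: | IN={} | OUT={c+e}
  B4: | IN={c+e} | OUT={c+e, d-f}

Merge at B3: IN[B3] = OUT[B0] ∩ OUT[B2] = {}
Applying B3's transfer function to that IN value gives OUT[B3] (row B3 above).

Answer: {c+e}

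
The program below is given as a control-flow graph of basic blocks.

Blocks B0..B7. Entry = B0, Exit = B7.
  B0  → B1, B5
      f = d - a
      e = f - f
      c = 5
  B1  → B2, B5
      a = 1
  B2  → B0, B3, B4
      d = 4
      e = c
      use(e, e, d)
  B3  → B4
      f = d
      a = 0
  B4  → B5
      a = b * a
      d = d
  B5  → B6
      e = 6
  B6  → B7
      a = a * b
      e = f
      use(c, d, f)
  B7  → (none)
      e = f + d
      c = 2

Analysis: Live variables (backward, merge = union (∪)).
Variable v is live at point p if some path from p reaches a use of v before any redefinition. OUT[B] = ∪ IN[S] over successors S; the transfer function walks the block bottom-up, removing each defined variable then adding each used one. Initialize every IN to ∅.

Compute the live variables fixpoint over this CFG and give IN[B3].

Answer: {b, c, d}

Derivation:
Per-block solution:
  B0:  IN={a, b, d}  OUT={a, b, c, d, f}
  B1:  IN={b, c, d, f}  OUT={a, b, c, d, f}
  B2:  IN={a, b, c, f}  OUT={a, b, c, d, f}
  B3:  IN={b, c, d}  OUT={a, b, c, d, f}
  B4:  IN={a, b, c, d, f}  OUT={a, b, c, d, f}
  B5:  IN={a, b, c, d, f}  OUT={a, b, c, d, f}
  B6:  IN={a, b, c, d, f}  OUT={d, f}
  B7:  IN={d, f}  OUT={}

Merge at B3: OUT[B3] = IN[B4] = {a, b, c, d, f}
Applying B3's transfer function to that OUT value gives IN[B3] (row B3 above).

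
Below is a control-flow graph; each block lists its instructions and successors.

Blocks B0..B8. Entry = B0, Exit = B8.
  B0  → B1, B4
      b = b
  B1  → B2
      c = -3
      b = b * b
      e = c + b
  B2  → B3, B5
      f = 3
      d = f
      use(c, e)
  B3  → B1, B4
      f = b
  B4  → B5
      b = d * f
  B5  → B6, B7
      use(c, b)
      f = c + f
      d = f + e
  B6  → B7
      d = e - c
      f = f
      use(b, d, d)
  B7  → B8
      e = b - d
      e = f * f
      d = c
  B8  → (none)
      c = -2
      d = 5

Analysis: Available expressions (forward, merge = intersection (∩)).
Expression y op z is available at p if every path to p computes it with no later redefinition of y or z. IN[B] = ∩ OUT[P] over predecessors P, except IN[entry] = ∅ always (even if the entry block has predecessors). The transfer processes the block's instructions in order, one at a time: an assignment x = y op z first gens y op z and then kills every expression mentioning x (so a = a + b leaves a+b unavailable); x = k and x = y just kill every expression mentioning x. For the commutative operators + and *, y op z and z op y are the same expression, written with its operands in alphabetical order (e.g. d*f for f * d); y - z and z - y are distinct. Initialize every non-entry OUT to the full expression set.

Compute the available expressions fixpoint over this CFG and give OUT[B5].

Answer: {e+f}

Trace:
Fixpoint table:
  B0:  IN={}  OUT={}
  B1:  IN={}  OUT={b+c}
  B2:  IN={b+c}  OUT={b+c}
  B3:  IN={b+c}  OUT={b+c}
  B4:  IN={}  OUT={d*f}
  B5:  IN={}  OUT={e+f}
  B6:  IN={e+f}  OUT={e-c}
  B7:  IN={}  OUT={f*f}
  B8:  IN={f*f}  OUT={f*f}

Merge at B5: IN[B5] = OUT[B2] ∩ OUT[B4] = {}
Applying B5's transfer function to that IN value gives OUT[B5] (row B5 above).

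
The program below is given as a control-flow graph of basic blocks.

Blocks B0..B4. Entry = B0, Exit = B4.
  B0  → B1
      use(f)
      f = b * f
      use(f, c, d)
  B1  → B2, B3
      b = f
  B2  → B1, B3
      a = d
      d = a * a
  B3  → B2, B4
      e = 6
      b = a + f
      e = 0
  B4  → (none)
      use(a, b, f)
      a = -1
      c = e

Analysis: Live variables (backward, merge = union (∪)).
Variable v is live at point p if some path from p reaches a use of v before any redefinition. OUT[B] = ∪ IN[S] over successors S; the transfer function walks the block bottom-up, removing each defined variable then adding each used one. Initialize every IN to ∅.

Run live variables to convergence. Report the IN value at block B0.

Per-block solution:
  B0:   IN={a, b, c, d, f}   OUT={a, d, f}
  B1:   IN={a, d, f}   OUT={a, d, f}
  B2:   IN={d, f}   OUT={a, d, f}
  B3:   IN={a, d, f}   OUT={a, b, d, e, f}
  B4:   IN={a, b, e, f}   OUT={}

Merge at B0: OUT[B0] = IN[B1] = {a, d, f}
Applying B0's transfer function to that OUT value gives IN[B0] (row B0 above).

Answer: {a, b, c, d, f}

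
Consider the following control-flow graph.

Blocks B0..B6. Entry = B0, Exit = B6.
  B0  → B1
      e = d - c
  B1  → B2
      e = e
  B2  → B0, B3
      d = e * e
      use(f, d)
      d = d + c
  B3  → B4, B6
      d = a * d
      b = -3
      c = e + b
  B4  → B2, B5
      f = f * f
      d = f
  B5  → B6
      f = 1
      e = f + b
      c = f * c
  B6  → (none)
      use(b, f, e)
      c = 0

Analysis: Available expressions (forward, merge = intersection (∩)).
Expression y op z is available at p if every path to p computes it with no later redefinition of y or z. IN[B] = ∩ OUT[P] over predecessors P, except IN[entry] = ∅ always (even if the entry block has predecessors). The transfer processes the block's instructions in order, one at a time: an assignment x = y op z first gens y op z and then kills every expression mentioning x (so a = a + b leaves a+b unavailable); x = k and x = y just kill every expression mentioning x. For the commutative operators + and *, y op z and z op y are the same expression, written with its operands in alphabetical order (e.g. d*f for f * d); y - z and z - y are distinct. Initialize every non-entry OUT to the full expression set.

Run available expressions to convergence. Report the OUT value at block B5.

Fixpoint table:
  B0:   IN={}   OUT={d-c}
  B1:   IN={d-c}   OUT={d-c}
  B2:   IN={}   OUT={e*e}
  B3:   IN={e*e}   OUT={b+e, e*e}
  B4:   IN={b+e, e*e}   OUT={b+e, e*e}
  B5:   IN={b+e, e*e}   OUT={b+f}
  B6:   IN={}   OUT={}

Merge at B5: IN[B5] = OUT[B4] = {b+e, e*e}
Applying B5's transfer function to that IN value gives OUT[B5] (row B5 above).

Answer: {b+f}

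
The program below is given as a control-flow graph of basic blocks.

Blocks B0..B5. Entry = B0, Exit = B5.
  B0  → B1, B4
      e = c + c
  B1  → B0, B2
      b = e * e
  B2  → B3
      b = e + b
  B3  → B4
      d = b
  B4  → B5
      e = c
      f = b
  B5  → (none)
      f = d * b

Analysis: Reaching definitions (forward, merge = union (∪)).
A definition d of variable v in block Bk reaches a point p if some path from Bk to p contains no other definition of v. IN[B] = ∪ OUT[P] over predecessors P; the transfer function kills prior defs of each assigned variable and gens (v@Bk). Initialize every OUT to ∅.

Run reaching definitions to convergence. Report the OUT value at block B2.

Fixpoint table:
  B0:  IN={b@B1, e@B0}  OUT={b@B1, e@B0}
  B1:  IN={b@B1, e@B0}  OUT={b@B1, e@B0}
  B2:  IN={b@B1, e@B0}  OUT={b@B2, e@B0}
  B3:  IN={b@B2, e@B0}  OUT={b@B2, d@B3, e@B0}
  B4:  IN={b@B1, b@B2, d@B3, e@B0}  OUT={b@B1, b@B2, d@B3, e@B4, f@B4}
  B5:  IN={b@B1, b@B2, d@B3, e@B4, f@B4}  OUT={b@B1, b@B2, d@B3, e@B4, f@B5}

Merge at B2: IN[B2] = OUT[B1] = {b@B1, e@B0}
Applying B2's transfer function to that IN value gives OUT[B2] (row B2 above).

Answer: {b@B2, e@B0}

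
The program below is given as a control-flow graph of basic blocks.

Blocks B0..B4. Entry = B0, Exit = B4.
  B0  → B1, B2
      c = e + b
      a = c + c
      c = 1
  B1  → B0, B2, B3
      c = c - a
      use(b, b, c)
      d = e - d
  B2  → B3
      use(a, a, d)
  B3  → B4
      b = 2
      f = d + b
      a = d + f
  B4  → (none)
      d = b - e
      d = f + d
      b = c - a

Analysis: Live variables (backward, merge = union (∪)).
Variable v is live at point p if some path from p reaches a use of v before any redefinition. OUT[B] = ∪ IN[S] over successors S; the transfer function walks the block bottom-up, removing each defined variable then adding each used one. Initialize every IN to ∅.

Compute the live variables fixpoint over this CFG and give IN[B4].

Answer: {a, b, c, e, f}

Trace:
Per-block solution:
  B0:   IN={b, d, e}   OUT={a, b, c, d, e}
  B1:   IN={a, b, c, d, e}   OUT={a, b, c, d, e}
  B2:   IN={a, c, d, e}   OUT={c, d, e}
  B3:   IN={c, d, e}   OUT={a, b, c, e, f}
  B4:   IN={a, b, c, e, f}   OUT={}

B4 is the boundary node: OUT[B4] = {}
Applying B4's transfer function to that OUT value gives IN[B4] (row B4 above).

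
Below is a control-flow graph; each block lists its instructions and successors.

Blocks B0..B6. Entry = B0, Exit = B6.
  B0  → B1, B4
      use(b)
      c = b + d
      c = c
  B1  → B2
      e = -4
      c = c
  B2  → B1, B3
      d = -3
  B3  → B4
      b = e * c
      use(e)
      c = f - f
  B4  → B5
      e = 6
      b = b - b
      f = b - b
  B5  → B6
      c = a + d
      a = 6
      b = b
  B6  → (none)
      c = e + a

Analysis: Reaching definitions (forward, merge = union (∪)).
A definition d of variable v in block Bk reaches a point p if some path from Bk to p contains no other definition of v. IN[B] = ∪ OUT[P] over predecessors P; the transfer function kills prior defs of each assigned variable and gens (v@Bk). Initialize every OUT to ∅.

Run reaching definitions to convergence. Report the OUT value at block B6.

Answer: {a@B5, b@B5, c@B6, d@B2, e@B4, f@B4}

Working:
Per-block solution:
  B0: | IN={} | OUT={c@B0}
  B1: | IN={c@B0, c@B1, d@B2, e@B1} | OUT={c@B1, d@B2, e@B1}
  B2: | IN={c@B1, d@B2, e@B1} | OUT={c@B1, d@B2, e@B1}
  B3: | IN={c@B1, d@B2, e@B1} | OUT={b@B3, c@B3, d@B2, e@B1}
  B4: | IN={b@B3, c@B0, c@B3, d@B2, e@B1} | OUT={b@B4, c@B0, c@B3, d@B2, e@B4, f@B4}
  B5: | IN={b@B4, c@B0, c@B3, d@B2, e@B4, f@B4} | OUT={a@B5, b@B5, c@B5, d@B2, e@B4, f@B4}
  B6: | IN={a@B5, b@B5, c@B5, d@B2, e@B4, f@B4} | OUT={a@B5, b@B5, c@B6, d@B2, e@B4, f@B4}

Merge at B6: IN[B6] = OUT[B5] = {a@B5, b@B5, c@B5, d@B2, e@B4, f@B4}
Applying B6's transfer function to that IN value gives OUT[B6] (row B6 above).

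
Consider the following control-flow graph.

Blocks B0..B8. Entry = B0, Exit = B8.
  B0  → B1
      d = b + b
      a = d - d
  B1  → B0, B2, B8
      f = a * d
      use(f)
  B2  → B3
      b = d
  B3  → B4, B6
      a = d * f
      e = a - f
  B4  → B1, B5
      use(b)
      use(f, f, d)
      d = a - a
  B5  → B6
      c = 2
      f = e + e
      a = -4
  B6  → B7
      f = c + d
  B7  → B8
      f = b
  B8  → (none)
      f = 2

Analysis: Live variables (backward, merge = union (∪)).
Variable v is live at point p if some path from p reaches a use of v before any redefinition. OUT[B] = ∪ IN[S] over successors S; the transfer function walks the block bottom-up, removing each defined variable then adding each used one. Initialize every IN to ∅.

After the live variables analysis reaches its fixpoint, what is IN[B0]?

Fixpoint table:
  B0:   IN={b, c}   OUT={a, b, c, d}
  B1:   IN={a, b, c, d}   OUT={b, c, d, f}
  B2:   IN={c, d, f}   OUT={b, c, d, f}
  B3:   IN={b, c, d, f}   OUT={a, b, c, d, e, f}
  B4:   IN={a, b, c, d, e, f}   OUT={a, b, c, d, e}
  B5:   IN={b, d, e}   OUT={b, c, d}
  B6:   IN={b, c, d}   OUT={b}
  B7:   IN={b}   OUT={}
  B8:   IN={}   OUT={}

Merge at B0: OUT[B0] = IN[B1] = {a, b, c, d}
Applying B0's transfer function to that OUT value gives IN[B0] (row B0 above).

Answer: {b, c}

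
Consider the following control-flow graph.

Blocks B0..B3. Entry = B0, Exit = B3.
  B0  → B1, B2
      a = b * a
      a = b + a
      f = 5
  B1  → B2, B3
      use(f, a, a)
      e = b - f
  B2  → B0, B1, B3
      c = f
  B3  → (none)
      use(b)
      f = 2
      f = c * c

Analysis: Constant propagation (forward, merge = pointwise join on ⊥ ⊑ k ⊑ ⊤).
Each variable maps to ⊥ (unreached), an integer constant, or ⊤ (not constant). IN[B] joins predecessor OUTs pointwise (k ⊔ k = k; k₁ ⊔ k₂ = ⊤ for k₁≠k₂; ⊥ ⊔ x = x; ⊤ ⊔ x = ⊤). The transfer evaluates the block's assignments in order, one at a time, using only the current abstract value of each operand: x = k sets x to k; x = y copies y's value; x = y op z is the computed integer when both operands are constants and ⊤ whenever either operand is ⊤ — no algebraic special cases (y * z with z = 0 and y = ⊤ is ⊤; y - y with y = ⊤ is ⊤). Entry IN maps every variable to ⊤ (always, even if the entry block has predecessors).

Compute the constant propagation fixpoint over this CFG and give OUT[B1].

Answer: {a: ⊤, b: ⊤, c: ⊤, d: ⊤, e: ⊤, f: 5}

Derivation:
Fixpoint table:
  B0:  IN=(all ⊤)  OUT={f:5; rest ⊤}
  B1:  IN={f:5; rest ⊤}  OUT={f:5; rest ⊤}
  B2:  IN={f:5; rest ⊤}  OUT={c:5, f:5; rest ⊤}
  B3:  IN={f:5; rest ⊤}  OUT=(all ⊤)

Merge at B1: IN[B1] = OUT[B0] ⊔ OUT[B2] = {a: ⊤, b: ⊤, c: ⊤, d: ⊤, e: ⊤, f: 5}
Applying B1's transfer function to that IN value gives OUT[B1] (row B1 above).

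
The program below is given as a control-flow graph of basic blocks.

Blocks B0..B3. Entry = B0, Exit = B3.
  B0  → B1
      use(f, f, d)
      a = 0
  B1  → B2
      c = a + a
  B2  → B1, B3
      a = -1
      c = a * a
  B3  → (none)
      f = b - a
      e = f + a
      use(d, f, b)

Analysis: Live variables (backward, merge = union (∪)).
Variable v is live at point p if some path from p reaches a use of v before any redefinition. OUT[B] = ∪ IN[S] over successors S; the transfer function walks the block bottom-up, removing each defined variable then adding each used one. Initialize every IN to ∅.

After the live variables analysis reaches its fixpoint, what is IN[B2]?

Per-block solution:
  B0:   IN={b, d, f}   OUT={a, b, d}
  B1:   IN={a, b, d}   OUT={b, d}
  B2:   IN={b, d}   OUT={a, b, d}
  B3:   IN={a, b, d}   OUT={}

Merge at B2: OUT[B2] = IN[B1] ⊔ IN[B3] = {a, b, d}
Applying B2's transfer function to that OUT value gives IN[B2] (row B2 above).

Answer: {b, d}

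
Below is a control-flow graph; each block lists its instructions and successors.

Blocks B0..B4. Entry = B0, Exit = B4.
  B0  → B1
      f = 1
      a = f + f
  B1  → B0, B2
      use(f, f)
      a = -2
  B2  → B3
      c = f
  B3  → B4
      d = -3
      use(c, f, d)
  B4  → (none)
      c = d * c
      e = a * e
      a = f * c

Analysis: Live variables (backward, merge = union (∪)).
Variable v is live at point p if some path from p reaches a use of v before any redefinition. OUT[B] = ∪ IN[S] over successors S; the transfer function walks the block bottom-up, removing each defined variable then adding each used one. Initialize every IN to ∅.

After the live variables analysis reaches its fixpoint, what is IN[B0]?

Answer: {e}

Trace:
Fixpoint table:
  B0:   IN={e}   OUT={e, f}
  B1:   IN={e, f}   OUT={a, e, f}
  B2:   IN={a, e, f}   OUT={a, c, e, f}
  B3:   IN={a, c, e, f}   OUT={a, c, d, e, f}
  B4:   IN={a, c, d, e, f}   OUT={}

Merge at B0: OUT[B0] = IN[B1] = {e, f}
Applying B0's transfer function to that OUT value gives IN[B0] (row B0 above).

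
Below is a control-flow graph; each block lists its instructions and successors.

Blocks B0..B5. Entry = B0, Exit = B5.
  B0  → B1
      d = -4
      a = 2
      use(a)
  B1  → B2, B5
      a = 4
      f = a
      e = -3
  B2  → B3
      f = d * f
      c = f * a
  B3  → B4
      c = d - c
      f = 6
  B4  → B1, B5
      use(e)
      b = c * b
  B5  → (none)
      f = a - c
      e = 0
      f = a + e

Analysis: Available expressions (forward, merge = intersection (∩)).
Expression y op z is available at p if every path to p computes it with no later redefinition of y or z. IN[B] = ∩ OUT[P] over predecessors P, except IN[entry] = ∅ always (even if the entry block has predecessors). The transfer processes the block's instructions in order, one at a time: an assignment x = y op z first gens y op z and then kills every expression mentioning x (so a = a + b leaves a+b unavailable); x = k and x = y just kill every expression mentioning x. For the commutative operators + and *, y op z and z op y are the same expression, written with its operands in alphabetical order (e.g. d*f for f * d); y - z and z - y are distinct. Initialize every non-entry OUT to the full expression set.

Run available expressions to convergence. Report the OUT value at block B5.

Answer: {a+e, a-c}

Trace:
Fixpoint table:
  B0:  IN={}  OUT={}
  B1:  IN={}  OUT={}
  B2:  IN={}  OUT={a*f}
  B3:  IN={a*f}  OUT={}
  B4:  IN={}  OUT={}
  B5:  IN={}  OUT={a+e, a-c}

Merge at B5: IN[B5] = OUT[B1] ∩ OUT[B4] = {}
Applying B5's transfer function to that IN value gives OUT[B5] (row B5 above).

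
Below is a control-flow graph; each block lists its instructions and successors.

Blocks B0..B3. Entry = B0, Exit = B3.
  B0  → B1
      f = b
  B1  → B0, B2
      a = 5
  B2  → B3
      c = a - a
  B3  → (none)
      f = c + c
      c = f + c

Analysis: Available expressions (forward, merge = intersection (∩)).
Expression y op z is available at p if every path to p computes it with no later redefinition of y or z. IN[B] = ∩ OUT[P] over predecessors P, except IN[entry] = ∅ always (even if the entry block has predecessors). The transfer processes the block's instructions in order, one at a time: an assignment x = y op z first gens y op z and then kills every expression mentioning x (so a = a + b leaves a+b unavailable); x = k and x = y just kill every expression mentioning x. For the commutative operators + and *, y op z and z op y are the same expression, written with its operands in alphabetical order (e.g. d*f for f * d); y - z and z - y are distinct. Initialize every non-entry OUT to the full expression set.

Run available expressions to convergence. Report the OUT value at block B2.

Fixpoint table:
  B0:   IN={}   OUT={}
  B1:   IN={}   OUT={}
  B2:   IN={}   OUT={a-a}
  B3:   IN={a-a}   OUT={a-a}

Merge at B2: IN[B2] = OUT[B1] = {}
Applying B2's transfer function to that IN value gives OUT[B2] (row B2 above).

Answer: {a-a}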